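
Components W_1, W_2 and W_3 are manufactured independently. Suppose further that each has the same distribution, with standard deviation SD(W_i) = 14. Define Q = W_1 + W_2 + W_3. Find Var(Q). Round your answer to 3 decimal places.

588.000

Var(W_i) = (14)² = 196
By independence, Var(Q) = (1)²Var(W_1) + (1)²Var(W_2) + (1)²Var(W_3)
= (1)²·196 + (1)²·196 + (1)²·196 = 588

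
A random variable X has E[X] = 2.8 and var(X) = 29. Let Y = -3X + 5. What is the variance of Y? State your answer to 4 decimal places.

261.0000

var(-3X + 5) = (-3)²·var(X) = 9·29 = 261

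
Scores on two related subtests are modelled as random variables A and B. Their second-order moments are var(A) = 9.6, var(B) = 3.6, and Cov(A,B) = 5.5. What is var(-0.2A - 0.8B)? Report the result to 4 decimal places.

var(-0.2A - 0.8B) = (-0.2)²·var(A) + (-0.8)²·var(B) + 2·(-0.2)·(-0.8)·Cov(A,B)
= 0.04·9.6 + 0.64·3.6 + 0.32·5.5 = 4.448

4.4480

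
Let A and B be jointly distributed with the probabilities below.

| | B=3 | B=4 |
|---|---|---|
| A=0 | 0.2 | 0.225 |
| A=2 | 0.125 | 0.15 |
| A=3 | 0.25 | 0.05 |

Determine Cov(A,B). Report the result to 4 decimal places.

E[A] = 1.45,  E[B] = 3.425
E[AB] = 4.8
Cov(A,B) = E[AB] − E[A]E[B] = 4.8 − (1.45)(3.425) = -0.16625

-0.1663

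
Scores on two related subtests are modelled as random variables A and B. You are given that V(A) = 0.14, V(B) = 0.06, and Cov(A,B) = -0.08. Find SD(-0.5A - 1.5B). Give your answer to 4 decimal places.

0.2236

V(-0.5A - 1.5B) = (-0.5)²·V(A) + (-1.5)²·V(B) + 2·(-0.5)·(-1.5)·Cov(A,B)
= 0.25·0.14 + 2.25·0.06 + 1.5·-0.08 = 0.05
SD(-0.5A - 1.5B) = √0.05 ≈ 0.2236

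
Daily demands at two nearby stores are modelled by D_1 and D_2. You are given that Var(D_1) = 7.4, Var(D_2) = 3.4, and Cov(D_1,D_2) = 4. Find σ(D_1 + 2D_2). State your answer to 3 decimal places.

6.083

Var(D_1 + 2D_2) = (1)²·Var(D_1) + (2)²·Var(D_2) + 2·(1)·(2)·Cov(D_1,D_2)
= 1·7.4 + 4·3.4 + 4·4 = 37
σ(D_1 + 2D_2) = √37 ≈ 6.083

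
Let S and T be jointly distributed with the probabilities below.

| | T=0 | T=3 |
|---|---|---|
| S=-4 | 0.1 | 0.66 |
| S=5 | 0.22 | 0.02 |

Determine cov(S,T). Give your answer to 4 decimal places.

E[S] = -1.84,  E[T] = 2.04
E[ST] = -7.62
cov(S,T) = E[ST] − E[S]E[T] = -7.62 − (-1.84)(2.04) = -3.8664

-3.8664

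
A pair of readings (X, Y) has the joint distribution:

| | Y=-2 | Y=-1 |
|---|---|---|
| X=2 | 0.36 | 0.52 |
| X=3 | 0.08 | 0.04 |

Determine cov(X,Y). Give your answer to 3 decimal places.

E[X] = 2.12,  E[Y] = -1.44
E[XY] = -3.08
cov(X,Y) = E[XY] − E[X]E[Y] = -3.08 − (2.12)(-1.44) = -0.0272

-0.027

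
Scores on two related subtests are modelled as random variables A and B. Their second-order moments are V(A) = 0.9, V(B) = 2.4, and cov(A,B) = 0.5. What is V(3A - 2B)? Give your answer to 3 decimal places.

11.700

V(3A - 2B) = (3)²·V(A) + (-2)²·V(B) + 2·(3)·(-2)·cov(A,B)
= 9·0.9 + 4·2.4 + -12·0.5 = 11.7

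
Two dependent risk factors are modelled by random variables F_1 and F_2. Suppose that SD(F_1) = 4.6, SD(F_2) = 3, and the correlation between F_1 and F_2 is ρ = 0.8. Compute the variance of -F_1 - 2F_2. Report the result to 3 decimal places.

var(F_1) = (4.6)² = 21.16;  var(F_2) = (3)² = 9
Cov(F_1,F_2) = ρ·SD(F_1)·SD(F_2) = 0.8·4.6·3 = 11.04
var(-F_1 - 2F_2) = (-1)²·var(F_1) + (-2)²·var(F_2) + 2·(-1)·(-2)·Cov(F_1,F_2)
= 1·21.16 + 4·9 + 4·11.04 = 101.32

101.320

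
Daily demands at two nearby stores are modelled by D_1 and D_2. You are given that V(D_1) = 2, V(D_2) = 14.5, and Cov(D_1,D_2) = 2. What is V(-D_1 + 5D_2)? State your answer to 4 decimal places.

344.5000

V(-D_1 + 5D_2) = (-1)²·V(D_1) + (5)²·V(D_2) + 2·(-1)·(5)·Cov(D_1,D_2)
= 1·2 + 25·14.5 + -10·2 = 344.5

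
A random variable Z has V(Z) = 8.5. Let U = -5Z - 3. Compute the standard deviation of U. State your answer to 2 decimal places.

14.58

V(-5Z - 3) = (-5)²·8.5 = 212.5
SD(U) = √212.5 ≈ 14.58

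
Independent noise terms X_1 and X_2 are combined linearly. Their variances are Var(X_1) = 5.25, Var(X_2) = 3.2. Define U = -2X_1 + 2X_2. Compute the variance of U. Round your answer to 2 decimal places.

33.80

By independence, Var(U) = (-2)²Var(X_1) + (2)²Var(X_2)
= (-2)²·5.25 + (2)²·3.2 = 33.8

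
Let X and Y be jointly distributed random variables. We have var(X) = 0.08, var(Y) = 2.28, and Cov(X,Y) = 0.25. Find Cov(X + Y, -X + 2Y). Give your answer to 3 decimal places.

Cov(X + Y, -X + 2Y) = (1)(-1)var(X) + (1)(2)var(Y) + [(1)(2) + (1)(-1)]Cov(X,Y)
= -1·0.08 + 2·2.28 + 1·0.25 = 4.73

4.730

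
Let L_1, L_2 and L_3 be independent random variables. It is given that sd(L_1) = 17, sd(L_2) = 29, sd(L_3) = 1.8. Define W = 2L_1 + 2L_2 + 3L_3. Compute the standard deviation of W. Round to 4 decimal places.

Var(L_1) = 289, Var(L_2) = 841, Var(L_3) = 3.24
By independence, Var(W) = (2)²Var(L_1) + (2)²Var(L_2) + (3)²Var(L_3)
= (2)²·289 + (2)²·841 + (3)²·3.24 = 4549.16
sd(W) = √4549.16 ≈ 67.4475

67.4475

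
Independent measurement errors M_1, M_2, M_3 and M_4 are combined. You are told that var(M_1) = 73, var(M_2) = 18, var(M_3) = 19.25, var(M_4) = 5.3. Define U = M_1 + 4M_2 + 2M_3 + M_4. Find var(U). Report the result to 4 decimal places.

443.3000

By independence, var(U) = (1)²var(M_1) + (4)²var(M_2) + (2)²var(M_3) + (1)²var(M_4)
= (1)²·73 + (4)²·18 + (2)²·19.25 + (1)²·5.3 = 443.3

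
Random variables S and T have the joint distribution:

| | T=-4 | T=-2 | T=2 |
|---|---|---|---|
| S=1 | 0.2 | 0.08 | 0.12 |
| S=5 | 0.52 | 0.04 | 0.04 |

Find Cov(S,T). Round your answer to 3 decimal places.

E[S] = 3.4,  E[T] = -2.8
E[ST] = -11.12
Cov(S,T) = E[ST] − E[S]E[T] = -11.12 − (3.4)(-2.8) = -1.6

-1.600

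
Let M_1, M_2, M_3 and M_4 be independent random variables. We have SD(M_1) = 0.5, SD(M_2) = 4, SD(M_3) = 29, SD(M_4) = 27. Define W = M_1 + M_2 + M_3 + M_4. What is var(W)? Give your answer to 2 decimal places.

1586.25

var(M_1) = 0.25, var(M_2) = 16, var(M_3) = 841, var(M_4) = 729
By independence, var(W) = (1)²var(M_1) + (1)²var(M_2) + (1)²var(M_3) + (1)²var(M_4)
= (1)²·0.25 + (1)²·16 + (1)²·841 + (1)²·729 = 1586.25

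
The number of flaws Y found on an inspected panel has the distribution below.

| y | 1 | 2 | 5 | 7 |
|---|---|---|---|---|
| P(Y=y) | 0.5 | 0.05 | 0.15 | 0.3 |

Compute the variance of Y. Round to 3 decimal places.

7.248

E[Y] = (1)(0.5) + (2)(0.05) + (5)(0.15) + (7)(0.3) = 3.45
E[Y²] = (1)²(0.5) + (2)²(0.05) + (5)²(0.15) + (7)²(0.3) = 19.15
Var(Y) = E[Y²] − (E[Y])² = 19.15 − (3.45)² = 7.2475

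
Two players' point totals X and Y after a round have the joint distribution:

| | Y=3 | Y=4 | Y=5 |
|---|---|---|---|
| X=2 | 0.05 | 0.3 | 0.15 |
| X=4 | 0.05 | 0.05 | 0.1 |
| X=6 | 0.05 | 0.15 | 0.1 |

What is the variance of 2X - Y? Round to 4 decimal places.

E[X] = 3.6,  E[Y] = 4.2,  E[XY] = 15.1
V(X) = 16 − (3.6)² = 3.04;  V(Y) = 18.1 − (4.2)² = 0.46
cov(X,Y) = 15.1 − (3.6)(4.2) = -0.02
V(2X - Y) = (2)²·3.04 + (-1)²·0.46 + 2·(2)·(-1)·-0.02 = 12.7

12.7000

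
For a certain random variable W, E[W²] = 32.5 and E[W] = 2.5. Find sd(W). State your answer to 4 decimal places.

5.1235

Var(W) = 32.5 − (2.5)² = 26.25
sd(W) = √26.25 ≈ 5.1235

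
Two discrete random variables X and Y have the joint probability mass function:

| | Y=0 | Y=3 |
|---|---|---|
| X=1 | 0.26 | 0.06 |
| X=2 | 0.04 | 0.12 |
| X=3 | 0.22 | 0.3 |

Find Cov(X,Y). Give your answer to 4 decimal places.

E[X] = 2.2,  E[Y] = 1.44
E[XY] = 3.6
Cov(X,Y) = E[XY] − E[X]E[Y] = 3.6 − (2.2)(1.44) = 0.432

0.4320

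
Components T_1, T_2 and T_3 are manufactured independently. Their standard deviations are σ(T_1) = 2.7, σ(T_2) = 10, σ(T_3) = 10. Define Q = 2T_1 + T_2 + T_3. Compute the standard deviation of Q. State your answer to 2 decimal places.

var(T_1) = 7.29, var(T_2) = 100, var(T_3) = 100
By independence, var(Q) = (2)²var(T_1) + (1)²var(T_2) + (1)²var(T_3)
= (2)²·7.29 + (1)²·100 + (1)²·100 = 229.16
σ(Q) = √229.16 ≈ 15.14

15.14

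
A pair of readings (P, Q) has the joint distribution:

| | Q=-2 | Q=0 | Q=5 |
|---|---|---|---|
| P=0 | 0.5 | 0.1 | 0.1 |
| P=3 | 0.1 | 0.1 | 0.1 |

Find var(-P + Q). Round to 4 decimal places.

E[P] = 0.9,  E[Q] = -0.2,  E[PQ] = 0.9
var(P) = 2.7 − (0.9)² = 1.89;  var(Q) = 7.4 − (-0.2)² = 7.36
Cov(P,Q) = 0.9 − (0.9)(-0.2) = 1.08
var(-P + Q) = (-1)²·1.89 + (1)²·7.36 + 2·(-1)·(1)·1.08 = 7.09

7.0900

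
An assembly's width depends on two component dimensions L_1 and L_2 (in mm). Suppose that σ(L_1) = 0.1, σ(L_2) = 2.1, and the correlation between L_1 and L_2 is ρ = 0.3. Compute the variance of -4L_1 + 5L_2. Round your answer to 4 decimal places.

107.8900

Var(L_1) = (0.1)² = 0.01;  Var(L_2) = (2.1)² = 4.41
Cov(L_1,L_2) = ρ·σ(L_1)·σ(L_2) = 0.3·0.1·2.1 = 0.063
Var(-4L_1 + 5L_2) = (-4)²·Var(L_1) + (5)²·Var(L_2) + 2·(-4)·(5)·Cov(L_1,L_2)
= 16·0.01 + 25·4.41 + -40·0.063 = 107.89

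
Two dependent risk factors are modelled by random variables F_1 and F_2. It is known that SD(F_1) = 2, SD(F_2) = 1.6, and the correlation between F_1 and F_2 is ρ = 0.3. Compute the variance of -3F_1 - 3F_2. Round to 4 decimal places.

76.3200

var(F_1) = (2)² = 4;  var(F_2) = (1.6)² = 2.56
Cov(F_1,F_2) = ρ·SD(F_1)·SD(F_2) = 0.3·2·1.6 = 0.96
var(-3F_1 - 3F_2) = (-3)²·var(F_1) + (-3)²·var(F_2) + 2·(-3)·(-3)·Cov(F_1,F_2)
= 9·4 + 9·2.56 + 18·0.96 = 76.32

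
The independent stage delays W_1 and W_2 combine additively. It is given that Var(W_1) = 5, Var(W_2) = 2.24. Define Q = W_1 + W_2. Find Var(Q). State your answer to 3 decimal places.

7.240

By independence, Var(Q) = (1)²Var(W_1) + (1)²Var(W_2)
= (1)²·5 + (1)²·2.24 = 7.24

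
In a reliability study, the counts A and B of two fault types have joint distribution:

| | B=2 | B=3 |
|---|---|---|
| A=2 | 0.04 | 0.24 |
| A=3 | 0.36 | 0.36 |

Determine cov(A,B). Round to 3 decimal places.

-0.072

E[A] = 2.72,  E[B] = 2.6
E[AB] = 7
cov(A,B) = E[AB] − E[A]E[B] = 7 − (2.72)(2.6) = -0.072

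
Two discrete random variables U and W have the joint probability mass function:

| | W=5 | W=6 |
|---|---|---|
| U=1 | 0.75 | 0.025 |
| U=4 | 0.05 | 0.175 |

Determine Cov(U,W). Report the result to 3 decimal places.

E[U] = 1.675,  E[W] = 5.2
E[UW] = 9.1
Cov(U,W) = E[UW] − E[U]E[W] = 9.1 − (1.675)(5.2) = 0.39

0.390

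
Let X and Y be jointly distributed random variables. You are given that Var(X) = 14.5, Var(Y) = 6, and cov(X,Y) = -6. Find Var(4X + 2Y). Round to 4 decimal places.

160.0000

Var(4X + 2Y) = (4)²·Var(X) + (2)²·Var(Y) + 2·(4)·(2)·cov(X,Y)
= 16·14.5 + 4·6 + 16·-6 = 160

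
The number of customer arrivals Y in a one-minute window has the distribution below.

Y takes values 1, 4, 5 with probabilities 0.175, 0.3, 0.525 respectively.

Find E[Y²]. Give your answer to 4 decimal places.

18.1000

E[Y²] = (1)²(0.175) + (4)²(0.3) + (5)²(0.525) = 18.1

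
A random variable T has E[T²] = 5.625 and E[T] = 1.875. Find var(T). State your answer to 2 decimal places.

2.11

var(T) = 5.625 − (1.875)² = 2.109375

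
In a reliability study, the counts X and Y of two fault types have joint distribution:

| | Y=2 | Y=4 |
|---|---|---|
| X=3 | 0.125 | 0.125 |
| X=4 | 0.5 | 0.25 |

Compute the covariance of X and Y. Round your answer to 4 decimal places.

-0.0625

E[X] = 3.75,  E[Y] = 2.75
E[XY] = 10.25
Cov(X,Y) = E[XY] − E[X]E[Y] = 10.25 − (3.75)(2.75) = -0.0625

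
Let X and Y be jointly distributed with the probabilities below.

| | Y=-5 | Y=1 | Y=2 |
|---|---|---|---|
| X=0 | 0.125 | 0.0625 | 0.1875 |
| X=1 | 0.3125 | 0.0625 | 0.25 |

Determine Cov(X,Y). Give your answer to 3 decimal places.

-0.258

E[X] = 0.625,  E[Y] = -1.1875
E[XY] = -1
Cov(X,Y) = E[XY] − E[X]E[Y] = -1 − (0.625)(-1.1875) = -0.2578125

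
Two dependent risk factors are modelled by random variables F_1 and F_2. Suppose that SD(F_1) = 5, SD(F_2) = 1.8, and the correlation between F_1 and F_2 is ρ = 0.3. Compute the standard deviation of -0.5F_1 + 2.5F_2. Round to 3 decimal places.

var(F_1) = (5)² = 25;  var(F_2) = (1.8)² = 3.24
cov(F_1,F_2) = ρ·SD(F_1)·SD(F_2) = 0.3·5·1.8 = 2.7
var(-0.5F_1 + 2.5F_2) = (-0.5)²·var(F_1) + (2.5)²·var(F_2) + 2·(-0.5)·(2.5)·cov(F_1,F_2)
= 0.25·25 + 6.25·3.24 + -2.5·2.7 = 19.75
SD(-0.5F_1 + 2.5F_2) = √19.75 ≈ 4.444

4.444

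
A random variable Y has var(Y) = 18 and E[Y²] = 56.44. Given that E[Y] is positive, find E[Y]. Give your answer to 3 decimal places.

(E[Y])² = E[Y²] − var(Y) = 56.44 − 18 = 38.44
E[Y] = √38.44 = 6.2

6.200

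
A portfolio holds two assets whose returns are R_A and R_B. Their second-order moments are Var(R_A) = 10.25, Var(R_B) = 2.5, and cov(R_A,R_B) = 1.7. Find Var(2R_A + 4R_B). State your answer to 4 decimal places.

Var(2R_A + 4R_B) = (2)²·Var(R_A) + (4)²·Var(R_B) + 2·(2)·(4)·cov(R_A,R_B)
= 4·10.25 + 16·2.5 + 16·1.7 = 108.2

108.2000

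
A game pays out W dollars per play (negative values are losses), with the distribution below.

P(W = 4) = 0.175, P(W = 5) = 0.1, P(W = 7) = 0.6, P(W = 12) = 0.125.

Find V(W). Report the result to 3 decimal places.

5.090

E[W] = (4)(0.175) + (5)(0.1) + (7)(0.6) + (12)(0.125) = 6.9
E[W²] = (4)²(0.175) + (5)²(0.1) + (7)²(0.6) + (12)²(0.125) = 52.7
V(W) = E[W²] − (E[W])² = 52.7 − (6.9)² = 5.09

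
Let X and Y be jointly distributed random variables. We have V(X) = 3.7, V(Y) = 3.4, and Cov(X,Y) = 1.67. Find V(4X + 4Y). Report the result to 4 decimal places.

167.0400

V(4X + 4Y) = (4)²·V(X) + (4)²·V(Y) + 2·(4)·(4)·Cov(X,Y)
= 16·3.7 + 16·3.4 + 32·1.67 = 167.04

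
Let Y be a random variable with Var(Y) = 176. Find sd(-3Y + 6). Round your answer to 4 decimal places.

39.7995

Var(-3Y + 6) = (-3)²·176 = 1584
sd(-3Y + 6) = √1584 ≈ 39.7995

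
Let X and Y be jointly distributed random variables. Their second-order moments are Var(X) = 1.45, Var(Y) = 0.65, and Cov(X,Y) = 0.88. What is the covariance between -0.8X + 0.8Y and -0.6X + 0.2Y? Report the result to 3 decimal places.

Cov(-0.8X + 0.8Y, -0.6X + 0.2Y) = (-0.8)(-0.6)Var(X) + (0.8)(0.2)Var(Y) + [(-0.8)(0.2) + (0.8)(-0.6)]Cov(X,Y)
= 0.48·1.45 + 0.16·0.65 + -0.64·0.88 = 0.2368

0.237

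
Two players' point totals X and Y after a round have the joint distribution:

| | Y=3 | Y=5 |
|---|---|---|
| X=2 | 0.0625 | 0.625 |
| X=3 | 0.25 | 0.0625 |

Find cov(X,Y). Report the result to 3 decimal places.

-0.305

E[X] = 2.3125,  E[Y] = 4.375
E[XY] = 9.8125
cov(X,Y) = E[XY] − E[X]E[Y] = 9.8125 − (2.3125)(4.375) = -0.3046875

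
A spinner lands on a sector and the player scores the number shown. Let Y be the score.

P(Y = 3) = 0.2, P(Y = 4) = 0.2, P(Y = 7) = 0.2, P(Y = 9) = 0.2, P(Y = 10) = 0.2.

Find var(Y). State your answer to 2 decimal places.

E[Y] = (3)(0.2) + (4)(0.2) + (7)(0.2) + (9)(0.2) + (10)(0.2) = 6.6
E[Y²] = (3)²(0.2) + (4)²(0.2) + (7)²(0.2) + (9)²(0.2) + (10)²(0.2) = 51
var(Y) = E[Y²] − (E[Y])² = 51 − (6.6)² = 7.44

7.44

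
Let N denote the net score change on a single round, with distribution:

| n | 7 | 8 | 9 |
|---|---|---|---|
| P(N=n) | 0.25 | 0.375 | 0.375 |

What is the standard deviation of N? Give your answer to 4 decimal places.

0.7806

E[N] = (7)(0.25) + (8)(0.375) + (9)(0.375) = 8.125
E[N²] = (7)²(0.25) + (8)²(0.375) + (9)²(0.375) = 66.625
Var(N) = E[N²] − (E[N])² = 66.625 − (8.125)² = 0.609375
sd(N) = √0.609375 ≈ 0.7806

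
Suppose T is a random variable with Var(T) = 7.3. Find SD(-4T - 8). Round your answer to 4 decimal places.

Var(-4T - 8) = (-4)²·7.3 = 116.8
SD(-4T - 8) = √116.8 ≈ 10.8074

10.8074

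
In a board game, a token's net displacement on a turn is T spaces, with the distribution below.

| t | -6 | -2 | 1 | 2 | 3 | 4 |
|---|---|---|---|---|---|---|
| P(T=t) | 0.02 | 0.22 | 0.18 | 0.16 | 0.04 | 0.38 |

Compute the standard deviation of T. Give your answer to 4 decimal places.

E[T] = (-6)(0.02) + (-2)(0.22) + (1)(0.18) + (2)(0.16) + (3)(0.04) + (4)(0.38) = 1.58
E[T²] = (-6)²(0.02) + (-2)²(0.22) + (1)²(0.18) + (2)²(0.16) + (3)²(0.04) + (4)²(0.38) = 8.86
Var(T) = E[T²] − (E[T])² = 8.86 − (1.58)² = 6.3636
σ(T) = √6.3636 ≈ 2.5226

2.5226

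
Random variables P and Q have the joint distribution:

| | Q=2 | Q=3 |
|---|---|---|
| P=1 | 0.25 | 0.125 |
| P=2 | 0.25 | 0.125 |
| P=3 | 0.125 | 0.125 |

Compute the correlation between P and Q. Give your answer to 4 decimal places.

E[P] = 1.875,  E[Q] = 2.375
E[PQ] = 4.5
cov(P,Q) = E[PQ] − E[P]E[Q] = 4.5 − (1.875)(2.375) = 0.046875
var(P) = 0.609375,  var(Q) = 0.234375
ρ = 0.046875 / √(0.609375·0.234375) ≈ 0.1240

0.1240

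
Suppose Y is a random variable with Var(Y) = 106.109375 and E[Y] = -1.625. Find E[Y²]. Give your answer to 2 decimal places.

E[Y²] = Var(Y) + (E[Y])² = 106.109375 + (-1.625)² = 108.75

108.75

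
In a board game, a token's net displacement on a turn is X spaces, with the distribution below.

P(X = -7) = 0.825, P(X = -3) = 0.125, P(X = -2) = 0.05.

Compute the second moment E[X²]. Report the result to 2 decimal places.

E[X²] = (-7)²(0.825) + (-3)²(0.125) + (-2)²(0.05) = 41.75

41.75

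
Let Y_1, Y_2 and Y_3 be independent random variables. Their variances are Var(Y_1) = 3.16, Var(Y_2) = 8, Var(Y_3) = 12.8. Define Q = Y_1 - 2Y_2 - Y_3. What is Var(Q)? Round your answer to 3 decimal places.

47.960

By independence, Var(Q) = (1)²Var(Y_1) + (-2)²Var(Y_2) + (-1)²Var(Y_3)
= (1)²·3.16 + (-2)²·8 + (-1)²·12.8 = 47.96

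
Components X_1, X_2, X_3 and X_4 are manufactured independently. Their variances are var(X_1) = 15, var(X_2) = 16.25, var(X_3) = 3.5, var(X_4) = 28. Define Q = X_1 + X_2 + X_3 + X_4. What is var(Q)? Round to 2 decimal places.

62.75

By independence, var(Q) = (1)²var(X_1) + (1)²var(X_2) + (1)²var(X_3) + (1)²var(X_4)
= (1)²·15 + (1)²·16.25 + (1)²·3.5 + (1)²·28 = 62.75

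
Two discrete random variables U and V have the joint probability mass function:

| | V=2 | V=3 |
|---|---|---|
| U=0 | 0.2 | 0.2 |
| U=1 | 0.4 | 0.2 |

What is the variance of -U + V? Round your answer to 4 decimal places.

E[U] = 0.6,  E[V] = 2.4,  E[UV] = 1.4
Var(U) = 0.6 − (0.6)² = 0.24;  Var(V) = 6 − (2.4)² = 0.24
Cov(U,V) = 1.4 − (0.6)(2.4) = -0.04
Var(-U + V) = (-1)²·0.24 + (1)²·0.24 + 2·(-1)·(1)·-0.04 = 0.56

0.5600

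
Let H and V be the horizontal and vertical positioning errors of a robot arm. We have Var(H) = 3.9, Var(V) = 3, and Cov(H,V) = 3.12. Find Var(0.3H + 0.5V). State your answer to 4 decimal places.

Var(0.3H + 0.5V) = (0.3)²·Var(H) + (0.5)²·Var(V) + 2·(0.3)·(0.5)·Cov(H,V)
= 0.09·3.9 + 0.25·3 + 0.3·3.12 = 2.037

2.0370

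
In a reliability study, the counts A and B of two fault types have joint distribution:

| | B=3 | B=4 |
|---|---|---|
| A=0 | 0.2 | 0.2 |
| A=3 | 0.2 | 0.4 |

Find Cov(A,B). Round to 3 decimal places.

0.120

E[A] = 1.8,  E[B] = 3.6
E[AB] = 6.6
Cov(A,B) = E[AB] − E[A]E[B] = 6.6 − (1.8)(3.6) = 0.12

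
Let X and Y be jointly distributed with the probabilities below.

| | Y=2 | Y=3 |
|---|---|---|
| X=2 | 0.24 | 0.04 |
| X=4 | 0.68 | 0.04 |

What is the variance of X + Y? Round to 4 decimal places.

E[X] = 3.44,  E[Y] = 2.08,  E[XY] = 7.12
V(X) = 12.64 − (3.44)² = 0.8064;  V(Y) = 4.4 − (2.08)² = 0.0736
cov(X,Y) = 7.12 − (3.44)(2.08) = -0.0352
V(X + Y) = (1)²·0.8064 + (1)²·0.0736 + 2·(1)·(1)·-0.0352 = 0.8096

0.8096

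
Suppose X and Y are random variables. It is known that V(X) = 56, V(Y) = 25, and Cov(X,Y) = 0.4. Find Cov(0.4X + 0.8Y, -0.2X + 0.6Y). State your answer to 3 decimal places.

Cov(0.4X + 0.8Y, -0.2X + 0.6Y) = (0.4)(-0.2)V(X) + (0.8)(0.6)V(Y) + [(0.4)(0.6) + (0.8)(-0.2)]Cov(X,Y)
= -0.08·56 + 0.48·25 + 0.08·0.4 = 7.552

7.552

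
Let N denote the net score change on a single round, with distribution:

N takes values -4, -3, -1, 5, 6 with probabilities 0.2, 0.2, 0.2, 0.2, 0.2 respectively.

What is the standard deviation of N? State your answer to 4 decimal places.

4.1280

E[N] = (-4)(0.2) + (-3)(0.2) + (-1)(0.2) + (5)(0.2) + (6)(0.2) = 0.6
E[N²] = (-4)²(0.2) + (-3)²(0.2) + (-1)²(0.2) + (5)²(0.2) + (6)²(0.2) = 17.4
var(N) = E[N²] − (E[N])² = 17.4 − (0.6)² = 17.04
SD(N) = √17.04 ≈ 4.1280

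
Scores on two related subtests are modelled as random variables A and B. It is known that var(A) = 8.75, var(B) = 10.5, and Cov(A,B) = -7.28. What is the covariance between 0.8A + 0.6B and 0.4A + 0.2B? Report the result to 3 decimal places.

Cov(0.8A + 0.6B, 0.4A + 0.2B) = (0.8)(0.4)var(A) + (0.6)(0.2)var(B) + [(0.8)(0.2) + (0.6)(0.4)]Cov(A,B)
= 0.32·8.75 + 0.12·10.5 + 0.4·-7.28 = 1.148

1.148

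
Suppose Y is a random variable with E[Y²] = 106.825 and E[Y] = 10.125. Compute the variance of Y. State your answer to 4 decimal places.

4.3094

var(Y) = 106.825 − (10.125)² = 4.309375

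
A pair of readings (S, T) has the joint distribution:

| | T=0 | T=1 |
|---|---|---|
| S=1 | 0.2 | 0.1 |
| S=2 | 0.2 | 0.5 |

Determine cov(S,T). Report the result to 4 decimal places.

E[S] = 1.7,  E[T] = 0.6
E[ST] = 1.1
cov(S,T) = E[ST] − E[S]E[T] = 1.1 − (1.7)(0.6) = 0.08

0.0800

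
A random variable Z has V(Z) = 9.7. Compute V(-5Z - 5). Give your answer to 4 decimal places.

V(-5Z - 5) = (-5)²·V(Z) = 25·9.7 = 242.5

242.5000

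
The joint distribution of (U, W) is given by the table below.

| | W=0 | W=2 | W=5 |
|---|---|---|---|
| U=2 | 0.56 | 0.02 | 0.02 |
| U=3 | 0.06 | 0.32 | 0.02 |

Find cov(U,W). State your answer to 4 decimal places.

0.3880

E[U] = 2.4,  E[W] = 0.88
E[UW] = 2.5
cov(U,W) = E[UW] − E[U]E[W] = 2.5 − (2.4)(0.88) = 0.388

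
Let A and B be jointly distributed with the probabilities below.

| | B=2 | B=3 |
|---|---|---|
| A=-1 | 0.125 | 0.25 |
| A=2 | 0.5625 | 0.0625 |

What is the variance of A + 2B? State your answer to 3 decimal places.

1.375

E[A] = 0.875,  E[B] = 2.3125,  E[AB] = 1.625
var(A) = 2.875 − (0.875)² = 2.109375;  var(B) = 5.5625 − (2.3125)² = 0.21484375
cov(A,B) = 1.625 − (0.875)(2.3125) = -0.3984375
var(A + 2B) = (1)²·2.109375 + (2)²·0.21484375 + 2·(1)·(2)·-0.3984375 = 1.375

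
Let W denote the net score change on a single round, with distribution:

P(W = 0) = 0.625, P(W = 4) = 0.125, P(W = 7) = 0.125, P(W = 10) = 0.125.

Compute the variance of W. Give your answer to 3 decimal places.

13.734

E[W] = (0)(0.625) + (4)(0.125) + (7)(0.125) + (10)(0.125) = 2.625
E[W²] = (0)²(0.625) + (4)²(0.125) + (7)²(0.125) + (10)²(0.125) = 20.625
Var(W) = E[W²] − (E[W])² = 20.625 − (2.625)² = 13.734375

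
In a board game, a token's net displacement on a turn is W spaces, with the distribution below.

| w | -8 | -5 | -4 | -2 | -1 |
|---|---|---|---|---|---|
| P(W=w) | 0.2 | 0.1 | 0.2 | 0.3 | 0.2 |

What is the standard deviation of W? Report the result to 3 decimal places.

E[W] = (-8)(0.2) + (-5)(0.1) + (-4)(0.2) + (-2)(0.3) + (-1)(0.2) = -3.7
E[W²] = (-8)²(0.2) + (-5)²(0.1) + (-4)²(0.2) + (-2)²(0.3) + (-1)²(0.2) = 19.9
Var(W) = E[W²] − (E[W])² = 19.9 − (-3.7)² = 6.21
σ(W) = √6.21 ≈ 2.492

2.492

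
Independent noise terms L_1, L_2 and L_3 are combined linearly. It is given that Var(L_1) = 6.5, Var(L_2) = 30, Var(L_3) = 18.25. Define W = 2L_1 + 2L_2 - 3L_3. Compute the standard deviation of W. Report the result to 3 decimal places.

17.614

By independence, Var(W) = (2)²Var(L_1) + (2)²Var(L_2) + (-3)²Var(L_3)
= (2)²·6.5 + (2)²·30 + (-3)²·18.25 = 310.25
SD(W) = √310.25 ≈ 17.614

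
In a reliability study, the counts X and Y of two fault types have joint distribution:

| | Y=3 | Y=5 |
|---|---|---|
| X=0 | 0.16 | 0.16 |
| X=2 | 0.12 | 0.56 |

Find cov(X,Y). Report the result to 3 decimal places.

0.282

E[X] = 1.36,  E[Y] = 4.44
E[XY] = 6.32
cov(X,Y) = E[XY] − E[X]E[Y] = 6.32 − (1.36)(4.44) = 0.2816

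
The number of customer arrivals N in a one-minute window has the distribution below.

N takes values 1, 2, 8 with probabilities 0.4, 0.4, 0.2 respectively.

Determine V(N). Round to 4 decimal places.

E[N] = (1)(0.4) + (2)(0.4) + (8)(0.2) = 2.8
E[N²] = (1)²(0.4) + (2)²(0.4) + (8)²(0.2) = 14.8
V(N) = E[N²] − (E[N])² = 14.8 − (2.8)² = 6.96

6.9600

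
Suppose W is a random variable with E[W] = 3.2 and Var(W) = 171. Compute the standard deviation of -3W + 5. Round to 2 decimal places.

39.23

Var(-3W + 5) = (-3)²·171 = 1539
σ(-3W + 5) = √1539 ≈ 39.23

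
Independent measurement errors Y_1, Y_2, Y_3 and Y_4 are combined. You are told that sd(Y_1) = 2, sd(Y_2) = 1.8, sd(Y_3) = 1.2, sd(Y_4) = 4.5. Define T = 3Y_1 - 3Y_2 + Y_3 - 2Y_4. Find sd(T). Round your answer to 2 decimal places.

V(Y_1) = 4, V(Y_2) = 3.24, V(Y_3) = 1.44, V(Y_4) = 20.25
By independence, V(T) = (3)²V(Y_1) + (-3)²V(Y_2) + (1)²V(Y_3) + (-2)²V(Y_4)
= (3)²·4 + (-3)²·3.24 + (1)²·1.44 + (-2)²·20.25 = 147.6
sd(T) = √147.6 ≈ 12.15

12.15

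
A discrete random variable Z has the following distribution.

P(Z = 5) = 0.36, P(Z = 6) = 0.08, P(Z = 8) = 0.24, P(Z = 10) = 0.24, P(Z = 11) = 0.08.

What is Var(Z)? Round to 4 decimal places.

E[Z] = (5)(0.36) + (6)(0.08) + (8)(0.24) + (10)(0.24) + (11)(0.08) = 7.48
E[Z²] = (5)²(0.36) + (6)²(0.08) + (8)²(0.24) + (10)²(0.24) + (11)²(0.08) = 60.92
Var(Z) = E[Z²] − (E[Z])² = 60.92 − (7.48)² = 4.9696

4.9696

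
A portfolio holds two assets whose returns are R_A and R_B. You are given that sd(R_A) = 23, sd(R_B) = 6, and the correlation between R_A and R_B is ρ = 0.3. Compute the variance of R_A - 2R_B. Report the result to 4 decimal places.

507.4000

V(R_A) = (23)² = 529;  V(R_B) = (6)² = 36
cov(R_A,R_B) = ρ·sd(R_A)·sd(R_B) = 0.3·23·6 = 41.4
V(R_A - 2R_B) = (1)²·V(R_A) + (-2)²·V(R_B) + 2·(1)·(-2)·cov(R_A,R_B)
= 1·529 + 4·36 + -4·41.4 = 507.4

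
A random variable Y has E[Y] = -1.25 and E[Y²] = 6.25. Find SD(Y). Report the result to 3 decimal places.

2.165

Var(Y) = 6.25 − (-1.25)² = 4.6875
SD(Y) = √4.6875 ≈ 2.165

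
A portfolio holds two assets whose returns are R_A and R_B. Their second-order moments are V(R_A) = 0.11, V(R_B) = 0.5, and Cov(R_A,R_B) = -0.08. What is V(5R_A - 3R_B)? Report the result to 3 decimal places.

9.650

V(5R_A - 3R_B) = (5)²·V(R_A) + (-3)²·V(R_B) + 2·(5)·(-3)·Cov(R_A,R_B)
= 25·0.11 + 9·0.5 + -30·-0.08 = 9.65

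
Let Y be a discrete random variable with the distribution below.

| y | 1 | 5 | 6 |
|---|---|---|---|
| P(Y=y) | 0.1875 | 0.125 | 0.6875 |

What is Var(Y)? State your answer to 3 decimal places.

E[Y] = (1)(0.1875) + (5)(0.125) + (6)(0.6875) = 4.9375
E[Y²] = (1)²(0.1875) + (5)²(0.125) + (6)²(0.6875) = 28.0625
Var(Y) = E[Y²] − (E[Y])² = 28.0625 − (4.9375)² = 3.68359375

3.684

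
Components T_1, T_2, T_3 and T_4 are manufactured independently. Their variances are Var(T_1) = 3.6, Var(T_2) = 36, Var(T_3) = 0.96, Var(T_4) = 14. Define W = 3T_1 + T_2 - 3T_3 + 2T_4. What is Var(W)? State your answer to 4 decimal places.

133.0400

By independence, Var(W) = (3)²Var(T_1) + (1)²Var(T_2) + (-3)²Var(T_3) + (2)²Var(T_4)
= (3)²·3.6 + (1)²·36 + (-3)²·0.96 + (2)²·14 = 133.04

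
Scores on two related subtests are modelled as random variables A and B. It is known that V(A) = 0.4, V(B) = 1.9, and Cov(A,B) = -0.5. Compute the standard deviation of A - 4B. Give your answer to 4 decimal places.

5.8992

V(A - 4B) = (1)²·V(A) + (-4)²·V(B) + 2·(1)·(-4)·Cov(A,B)
= 1·0.4 + 16·1.9 + -8·-0.5 = 34.8
σ(A - 4B) = √34.8 ≈ 5.8992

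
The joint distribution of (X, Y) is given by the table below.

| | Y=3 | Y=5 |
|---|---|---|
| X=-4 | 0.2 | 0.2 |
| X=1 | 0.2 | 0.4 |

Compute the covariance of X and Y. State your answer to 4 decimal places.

0.4000

E[X] = -1,  E[Y] = 4.2
E[XY] = -3.8
cov(X,Y) = E[XY] − E[X]E[Y] = -3.8 − (-1)(4.2) = 0.4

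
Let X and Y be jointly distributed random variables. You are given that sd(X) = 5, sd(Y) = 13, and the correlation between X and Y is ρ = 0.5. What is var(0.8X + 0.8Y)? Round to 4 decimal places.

165.7600

var(X) = (5)² = 25;  var(Y) = (13)² = 169
cov(X,Y) = ρ·sd(X)·sd(Y) = 0.5·5·13 = 32.5
var(0.8X + 0.8Y) = (0.8)²·var(X) + (0.8)²·var(Y) + 2·(0.8)·(0.8)·cov(X,Y)
= 0.64·25 + 0.64·169 + 1.28·32.5 = 165.76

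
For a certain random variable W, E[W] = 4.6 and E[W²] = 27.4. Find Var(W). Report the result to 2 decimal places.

Var(W) = 27.4 − (4.6)² = 6.24

6.24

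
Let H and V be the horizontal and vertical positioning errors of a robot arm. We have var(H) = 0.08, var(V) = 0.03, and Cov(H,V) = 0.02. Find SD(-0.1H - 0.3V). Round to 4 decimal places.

var(-0.1H - 0.3V) = (-0.1)²·var(H) + (-0.3)²·var(V) + 2·(-0.1)·(-0.3)·Cov(H,V)
= 0.01·0.08 + 0.09·0.03 + 0.06·0.02 = 0.0047
SD(-0.1H - 0.3V) = √0.0047 ≈ 0.0686

0.0686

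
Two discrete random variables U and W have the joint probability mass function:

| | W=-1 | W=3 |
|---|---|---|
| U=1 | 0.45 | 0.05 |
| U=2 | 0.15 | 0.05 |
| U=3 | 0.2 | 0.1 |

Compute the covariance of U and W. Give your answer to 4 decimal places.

E[U] = 1.8,  E[W] = -0.2
E[UW] = 0
cov(U,W) = E[UW] − E[U]E[W] = 0 − (1.8)(-0.2) = 0.36

0.3600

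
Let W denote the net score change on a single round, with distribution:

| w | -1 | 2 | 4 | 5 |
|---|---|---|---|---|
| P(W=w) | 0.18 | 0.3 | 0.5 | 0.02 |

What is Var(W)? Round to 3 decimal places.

3.530

E[W] = (-1)(0.18) + (2)(0.3) + (4)(0.5) + (5)(0.02) = 2.52
E[W²] = (-1)²(0.18) + (2)²(0.3) + (4)²(0.5) + (5)²(0.02) = 9.88
Var(W) = E[W²] − (E[W])² = 9.88 − (2.52)² = 3.5296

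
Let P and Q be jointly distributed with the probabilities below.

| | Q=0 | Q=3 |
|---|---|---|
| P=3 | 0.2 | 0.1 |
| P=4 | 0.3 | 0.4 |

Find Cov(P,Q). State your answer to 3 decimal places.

E[P] = 3.7,  E[Q] = 1.5
E[PQ] = 5.7
Cov(P,Q) = E[PQ] − E[P]E[Q] = 5.7 − (3.7)(1.5) = 0.15

0.150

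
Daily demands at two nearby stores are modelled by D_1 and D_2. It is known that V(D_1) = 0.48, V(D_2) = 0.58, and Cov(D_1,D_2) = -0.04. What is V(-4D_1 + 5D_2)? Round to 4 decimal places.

V(-4D_1 + 5D_2) = (-4)²·V(D_1) + (5)²·V(D_2) + 2·(-4)·(5)·Cov(D_1,D_2)
= 16·0.48 + 25·0.58 + -40·-0.04 = 23.78

23.7800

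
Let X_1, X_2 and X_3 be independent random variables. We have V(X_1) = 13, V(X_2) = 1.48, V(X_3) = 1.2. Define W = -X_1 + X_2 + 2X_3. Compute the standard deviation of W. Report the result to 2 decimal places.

By independence, V(W) = (-1)²V(X_1) + (1)²V(X_2) + (2)²V(X_3)
= (-1)²·13 + (1)²·1.48 + (2)²·1.2 = 19.28
σ(W) = √19.28 ≈ 4.39

4.39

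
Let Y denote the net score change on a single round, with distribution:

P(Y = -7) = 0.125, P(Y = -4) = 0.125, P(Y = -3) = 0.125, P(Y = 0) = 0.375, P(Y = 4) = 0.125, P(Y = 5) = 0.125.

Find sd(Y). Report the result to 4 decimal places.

E[Y] = (-7)(0.125) + (-4)(0.125) + (-3)(0.125) + (0)(0.375) + (4)(0.125) + (5)(0.125) = -0.625
E[Y²] = (-7)²(0.125) + (-4)²(0.125) + (-3)²(0.125) + (0)²(0.375) + (4)²(0.125) + (5)²(0.125) = 14.375
var(Y) = E[Y²] − (E[Y])² = 14.375 − (-0.625)² = 13.984375
sd(Y) = √13.984375 ≈ 3.7396

3.7396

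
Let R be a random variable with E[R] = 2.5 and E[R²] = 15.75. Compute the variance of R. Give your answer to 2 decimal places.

Var(R) = 15.75 − (2.5)² = 9.5

9.50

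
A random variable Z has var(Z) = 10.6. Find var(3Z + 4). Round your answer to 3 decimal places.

95.400

var(3Z + 4) = (3)²·var(Z) = 9·10.6 = 95.4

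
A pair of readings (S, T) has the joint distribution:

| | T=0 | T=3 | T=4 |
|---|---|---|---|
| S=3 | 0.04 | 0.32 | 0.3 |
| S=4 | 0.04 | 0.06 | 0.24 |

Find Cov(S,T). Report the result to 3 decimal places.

0.018

E[S] = 3.34,  E[T] = 3.3
E[ST] = 11.04
Cov(S,T) = E[ST] − E[S]E[T] = 11.04 − (3.34)(3.3) = 0.018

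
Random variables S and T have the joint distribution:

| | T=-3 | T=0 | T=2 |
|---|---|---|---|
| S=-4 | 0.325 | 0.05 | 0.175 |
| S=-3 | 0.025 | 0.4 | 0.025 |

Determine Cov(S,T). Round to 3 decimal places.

E[S] = -3.55,  E[T] = -0.65
E[ST] = 2.575
Cov(S,T) = E[ST] − E[S]E[T] = 2.575 − (-3.55)(-0.65) = 0.2675

0.268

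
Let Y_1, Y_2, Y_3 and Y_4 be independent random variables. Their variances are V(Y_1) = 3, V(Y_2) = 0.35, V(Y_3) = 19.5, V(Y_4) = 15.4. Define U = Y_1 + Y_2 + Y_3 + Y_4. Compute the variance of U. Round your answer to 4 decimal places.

38.2500

By independence, V(U) = (1)²V(Y_1) + (1)²V(Y_2) + (1)²V(Y_3) + (1)²V(Y_4)
= (1)²·3 + (1)²·0.35 + (1)²·19.5 + (1)²·15.4 = 38.25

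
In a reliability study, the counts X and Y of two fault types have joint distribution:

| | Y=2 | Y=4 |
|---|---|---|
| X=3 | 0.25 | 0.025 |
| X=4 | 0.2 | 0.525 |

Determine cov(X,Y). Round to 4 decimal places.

E[X] = 3.725,  E[Y] = 3.1
E[XY] = 11.8
cov(X,Y) = E[XY] − E[X]E[Y] = 11.8 − (3.725)(3.1) = 0.2525

0.2525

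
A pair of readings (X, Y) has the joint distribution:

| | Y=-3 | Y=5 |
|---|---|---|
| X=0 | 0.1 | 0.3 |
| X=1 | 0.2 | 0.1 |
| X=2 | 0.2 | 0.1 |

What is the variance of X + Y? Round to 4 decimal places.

E[X] = 0.9,  E[Y] = 1,  E[XY] = -0.3
Var(X) = 1.5 − (0.9)² = 0.69;  Var(Y) = 17 − (1)² = 16
Cov(X,Y) = -0.3 − (0.9)(1) = -1.2
Var(X + Y) = (1)²·0.69 + (1)²·16 + 2·(1)·(1)·-1.2 = 14.29

14.2900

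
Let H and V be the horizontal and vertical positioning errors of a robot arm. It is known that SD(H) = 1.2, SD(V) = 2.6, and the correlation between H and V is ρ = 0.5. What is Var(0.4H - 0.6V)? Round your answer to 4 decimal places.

Var(H) = (1.2)² = 1.44;  Var(V) = (2.6)² = 6.76
Cov(H,V) = ρ·SD(H)·SD(V) = 0.5·1.2·2.6 = 1.56
Var(0.4H - 0.6V) = (0.4)²·Var(H) + (-0.6)²·Var(V) + 2·(0.4)·(-0.6)·Cov(H,V)
= 0.16·1.44 + 0.36·6.76 + -0.48·1.56 = 1.9152

1.9152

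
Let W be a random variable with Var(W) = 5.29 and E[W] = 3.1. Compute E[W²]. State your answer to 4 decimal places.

14.9000

E[W²] = Var(W) + (E[W])² = 5.29 + (3.1)² = 14.9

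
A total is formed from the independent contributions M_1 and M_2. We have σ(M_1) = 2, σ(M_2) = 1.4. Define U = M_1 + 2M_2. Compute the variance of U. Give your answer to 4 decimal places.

Var(M_1) = 4, Var(M_2) = 1.96
By independence, Var(U) = (1)²Var(M_1) + (2)²Var(M_2)
= (1)²·4 + (2)²·1.96 = 11.84

11.8400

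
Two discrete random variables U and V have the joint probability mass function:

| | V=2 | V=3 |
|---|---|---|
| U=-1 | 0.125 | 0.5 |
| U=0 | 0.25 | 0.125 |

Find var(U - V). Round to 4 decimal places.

0.6875

E[U] = -0.625,  E[V] = 2.625,  E[UV] = -1.75
var(U) = 0.625 − (-0.625)² = 0.234375;  var(V) = 7.125 − (2.625)² = 0.234375
Cov(U,V) = -1.75 − (-0.625)(2.625) = -0.109375
var(U - V) = (1)²·0.234375 + (-1)²·0.234375 + 2·(1)·(-1)·-0.109375 = 0.6875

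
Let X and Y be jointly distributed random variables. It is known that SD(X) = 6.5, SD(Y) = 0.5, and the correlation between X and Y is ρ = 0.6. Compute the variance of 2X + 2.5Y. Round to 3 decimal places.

var(X) = (6.5)² = 42.25;  var(Y) = (0.5)² = 0.25
Cov(X,Y) = ρ·SD(X)·SD(Y) = 0.6·6.5·0.5 = 1.95
var(2X + 2.5Y) = (2)²·var(X) + (2.5)²·var(Y) + 2·(2)·(2.5)·Cov(X,Y)
= 4·42.25 + 6.25·0.25 + 10·1.95 = 190.0625

190.063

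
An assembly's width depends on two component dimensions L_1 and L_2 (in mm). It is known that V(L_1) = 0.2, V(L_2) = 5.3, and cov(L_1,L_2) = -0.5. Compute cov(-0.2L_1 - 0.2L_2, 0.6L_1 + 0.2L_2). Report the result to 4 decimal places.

-0.1560

cov(-0.2L_1 - 0.2L_2, 0.6L_1 + 0.2L_2) = (-0.2)(0.6)V(L_1) + (-0.2)(0.2)V(L_2) + [(-0.2)(0.2) + (-0.2)(0.6)]cov(L_1,L_2)
= -0.12·0.2 + -0.04·5.3 + -0.16·-0.5 = -0.156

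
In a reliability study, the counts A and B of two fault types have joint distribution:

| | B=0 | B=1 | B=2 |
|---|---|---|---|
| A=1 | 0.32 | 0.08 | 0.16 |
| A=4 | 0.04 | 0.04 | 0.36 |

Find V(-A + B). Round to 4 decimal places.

1.5744

E[A] = 2.32,  E[B] = 1.16,  E[AB] = 3.44
V(A) = 7.6 − (2.32)² = 2.2176;  V(B) = 2.2 − (1.16)² = 0.8544
cov(A,B) = 3.44 − (2.32)(1.16) = 0.7488
V(-A + B) = (-1)²·2.2176 + (1)²·0.8544 + 2·(-1)·(1)·0.7488 = 1.5744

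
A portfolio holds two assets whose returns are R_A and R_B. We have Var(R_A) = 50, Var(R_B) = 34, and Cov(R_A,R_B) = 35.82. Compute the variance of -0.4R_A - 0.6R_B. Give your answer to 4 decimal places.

Var(-0.4R_A - 0.6R_B) = (-0.4)²·Var(R_A) + (-0.6)²·Var(R_B) + 2·(-0.4)·(-0.6)·Cov(R_A,R_B)
= 0.16·50 + 0.36·34 + 0.48·35.82 = 37.4336

37.4336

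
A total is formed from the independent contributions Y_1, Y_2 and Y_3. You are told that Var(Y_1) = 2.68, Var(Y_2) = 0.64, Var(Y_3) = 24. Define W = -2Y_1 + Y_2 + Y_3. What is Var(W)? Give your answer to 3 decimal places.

By independence, Var(W) = (-2)²Var(Y_1) + (1)²Var(Y_2) + (1)²Var(Y_3)
= (-2)²·2.68 + (1)²·0.64 + (1)²·24 = 35.36

35.360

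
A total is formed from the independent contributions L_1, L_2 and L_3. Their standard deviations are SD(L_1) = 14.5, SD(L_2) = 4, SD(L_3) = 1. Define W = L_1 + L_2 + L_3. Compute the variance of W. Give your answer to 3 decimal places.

227.250

Var(L_1) = 210.25, Var(L_2) = 16, Var(L_3) = 1
By independence, Var(W) = (1)²Var(L_1) + (1)²Var(L_2) + (1)²Var(L_3)
= (1)²·210.25 + (1)²·16 + (1)²·1 = 227.25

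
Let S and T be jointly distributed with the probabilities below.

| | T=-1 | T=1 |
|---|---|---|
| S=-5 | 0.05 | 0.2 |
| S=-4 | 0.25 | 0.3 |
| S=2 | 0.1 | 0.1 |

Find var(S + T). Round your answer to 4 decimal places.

6.8275

E[S] = -3.05,  E[T] = 0.2,  E[ST] = -0.95
var(S) = 15.85 − (-3.05)² = 6.5475;  var(T) = 1 − (0.2)² = 0.96
Cov(S,T) = -0.95 − (-3.05)(0.2) = -0.34
var(S + T) = (1)²·6.5475 + (1)²·0.96 + 2·(1)·(1)·-0.34 = 6.8275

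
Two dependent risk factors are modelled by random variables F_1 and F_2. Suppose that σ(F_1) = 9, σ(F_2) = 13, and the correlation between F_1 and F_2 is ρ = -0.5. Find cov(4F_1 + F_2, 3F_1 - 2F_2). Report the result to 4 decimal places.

var(F_1) = (9)² = 81;  var(F_2) = (13)² = 169
cov(F_1,F_2) = ρ·σ(F_1)·σ(F_2) = -0.5·9·13 = -58.5
cov(4F_1 + F_2, 3F_1 - 2F_2) = (4)(3)var(F_1) + (1)(-2)var(F_2) + [(4)(-2) + (1)(3)]cov(F_1,F_2)
= 12·81 + -2·169 + -5·-58.5 = 926.5

926.5000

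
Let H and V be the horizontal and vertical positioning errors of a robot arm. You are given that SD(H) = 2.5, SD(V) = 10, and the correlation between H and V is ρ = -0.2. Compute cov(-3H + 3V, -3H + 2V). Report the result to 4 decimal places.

Var(H) = (2.5)² = 6.25;  Var(V) = (10)² = 100
cov(H,V) = ρ·SD(H)·SD(V) = -0.2·2.5·10 = -5
cov(-3H + 3V, -3H + 2V) = (-3)(-3)Var(H) + (3)(2)Var(V) + [(-3)(2) + (3)(-3)]cov(H,V)
= 9·6.25 + 6·100 + -15·-5 = 731.25

731.2500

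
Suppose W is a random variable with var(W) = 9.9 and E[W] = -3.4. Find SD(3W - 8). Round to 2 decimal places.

var(3W - 8) = (3)²·9.9 = 89.1
SD(3W - 8) = √89.1 ≈ 9.44

9.44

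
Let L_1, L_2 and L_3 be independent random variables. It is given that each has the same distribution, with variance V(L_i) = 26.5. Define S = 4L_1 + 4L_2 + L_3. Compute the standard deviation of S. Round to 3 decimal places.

29.572

By independence, V(S) = (4)²V(L_1) + (4)²V(L_2) + (1)²V(L_3)
= (4)²·26.5 + (4)²·26.5 + (1)²·26.5 = 874.5
σ(S) = √874.5 ≈ 29.572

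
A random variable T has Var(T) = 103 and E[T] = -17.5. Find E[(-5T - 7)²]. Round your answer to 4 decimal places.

E[-5T - 7] = -5·-17.5 − 7 = 80.5
Var(-5T - 7) = (-5)²·103 = 2575
E[(-5T - 7)²] = Var((-5T - 7)) + (E[(-5T - 7)])² = 2575 + (80.5)² = 9055.25

9055.2500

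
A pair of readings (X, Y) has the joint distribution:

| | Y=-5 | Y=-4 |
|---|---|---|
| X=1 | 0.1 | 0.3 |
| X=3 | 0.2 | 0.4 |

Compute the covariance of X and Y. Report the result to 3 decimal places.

E[X] = 2.2,  E[Y] = -4.3
E[XY] = -9.5
cov(X,Y) = E[XY] − E[X]E[Y] = -9.5 − (2.2)(-4.3) = -0.04

-0.040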